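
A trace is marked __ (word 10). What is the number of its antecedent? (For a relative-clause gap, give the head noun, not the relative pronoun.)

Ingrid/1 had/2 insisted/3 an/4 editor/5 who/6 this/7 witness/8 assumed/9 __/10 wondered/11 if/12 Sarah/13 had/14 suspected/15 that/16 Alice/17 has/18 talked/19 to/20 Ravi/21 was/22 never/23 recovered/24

5

The gap at 10 is the subject of "wondered", inside a relative clause.
The relative pronoun is "who" (word 6); it is bound by the head noun immediately before it.
Its filler is the head noun "editor", at word 5.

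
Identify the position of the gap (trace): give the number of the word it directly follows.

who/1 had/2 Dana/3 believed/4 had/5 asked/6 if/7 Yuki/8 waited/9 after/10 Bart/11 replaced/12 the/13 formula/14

The displaced element is "who" (word 1).
It is linked across 1 clause boundary (Ø).
It functions as the subject of "asked", so the gap sits immediately after word 4 ("believed").
Base order: Dana had believed that who had asked if Yuki waited after Bart replaced the formula.

4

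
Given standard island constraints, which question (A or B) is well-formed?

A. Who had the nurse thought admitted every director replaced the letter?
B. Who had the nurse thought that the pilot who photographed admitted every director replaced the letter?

In B, the wh-phrase is extracted from inside a complex-NP island (relative clause) (introduced by "who"), which blocks movement.
In A, the extraction path crosses only that-complement boundaries, which are transparent.
So A is grammatical.

A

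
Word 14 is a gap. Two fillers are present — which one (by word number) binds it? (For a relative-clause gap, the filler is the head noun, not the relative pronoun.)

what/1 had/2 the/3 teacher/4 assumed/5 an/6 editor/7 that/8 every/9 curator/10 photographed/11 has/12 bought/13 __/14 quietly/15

1

The marked gap is the direct object of "bought".
Its filler is the fronted wh-phrase "what", at word 1.
(The other dependency links word 7 to a gap after word 11.)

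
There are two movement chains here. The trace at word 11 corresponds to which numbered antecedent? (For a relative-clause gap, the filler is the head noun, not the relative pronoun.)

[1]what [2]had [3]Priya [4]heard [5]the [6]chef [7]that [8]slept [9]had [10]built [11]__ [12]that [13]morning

1

The marked gap is the direct object of "built".
Its filler is the fronted wh-phrase "what", at word 1.
(The other dependency links word 6 to a gap after word 7.)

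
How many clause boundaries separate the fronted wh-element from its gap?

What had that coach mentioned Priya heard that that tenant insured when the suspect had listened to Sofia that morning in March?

"what" is extracted from the object of "insured".
Boundaries crossed, outermost first: [Ø], [that] — 2 in total.

2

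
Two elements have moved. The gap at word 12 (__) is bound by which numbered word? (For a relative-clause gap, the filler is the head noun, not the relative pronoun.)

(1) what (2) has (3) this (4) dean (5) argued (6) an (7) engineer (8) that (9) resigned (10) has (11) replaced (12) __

1

The marked gap is the direct object of "replaced".
Its filler is the fronted wh-phrase "what", at word 1.
(The other dependency links word 7 to a gap after word 8.)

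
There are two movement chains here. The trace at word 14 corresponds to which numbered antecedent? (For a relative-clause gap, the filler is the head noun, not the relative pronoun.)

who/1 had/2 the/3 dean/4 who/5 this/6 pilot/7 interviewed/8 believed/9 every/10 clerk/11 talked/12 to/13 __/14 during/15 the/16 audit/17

The marked gap is the object of the preposition "to" of "talked".
Its filler is the fronted wh-phrase "who", at word 1.
(The other dependency links word 4 to a gap after word 8.)

1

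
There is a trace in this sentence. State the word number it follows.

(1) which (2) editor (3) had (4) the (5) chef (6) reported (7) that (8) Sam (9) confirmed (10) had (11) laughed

The displaced element is "which editor" (word 2).
It is linked across 2 clause boundaries (that → Ø).
It functions as the subject of "laughed", so the gap sits immediately after word 9 ("confirmed").
Base order: The chef had reported that Sam confirmed that which editor had laughed.

9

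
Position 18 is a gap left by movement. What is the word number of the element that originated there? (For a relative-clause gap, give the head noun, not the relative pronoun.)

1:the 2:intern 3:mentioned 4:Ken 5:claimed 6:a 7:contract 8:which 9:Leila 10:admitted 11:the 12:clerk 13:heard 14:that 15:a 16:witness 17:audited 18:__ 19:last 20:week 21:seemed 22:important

The gap at 18 is the object of "audited", inside a relative clause.
The relative pronoun is "which" (word 8); it is bound by the head noun immediately before it.
Its filler is the head noun "contract", at word 7.

7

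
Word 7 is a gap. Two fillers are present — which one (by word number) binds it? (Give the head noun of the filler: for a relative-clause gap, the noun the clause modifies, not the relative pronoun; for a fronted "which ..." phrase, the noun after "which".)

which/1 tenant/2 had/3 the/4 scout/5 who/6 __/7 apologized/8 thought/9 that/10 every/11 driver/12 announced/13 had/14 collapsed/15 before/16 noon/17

The marked gap is inside the relative clause, the subject of "apologized".
Its filler is the head noun "scout" (via "who"), at word 5.
(The other dependency links word 2 to a gap after word 13.)

5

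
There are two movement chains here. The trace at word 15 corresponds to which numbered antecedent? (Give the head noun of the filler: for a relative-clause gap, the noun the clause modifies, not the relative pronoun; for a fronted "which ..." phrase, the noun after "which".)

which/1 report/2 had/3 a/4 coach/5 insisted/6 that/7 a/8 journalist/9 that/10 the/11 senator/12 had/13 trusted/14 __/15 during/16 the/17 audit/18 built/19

9

The marked gap is inside the relative clause, the direct object of "trusted".
Its filler is the head noun "journalist" (via "that"), at word 9.
(The other dependency links word 2 to a gap after word 19.)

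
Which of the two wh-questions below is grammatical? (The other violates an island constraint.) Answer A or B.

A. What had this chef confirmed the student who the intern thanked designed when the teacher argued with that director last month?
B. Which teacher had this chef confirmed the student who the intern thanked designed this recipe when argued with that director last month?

In B, the wh-phrase is extracted from inside an adjunct island (introduced by "when"), which blocks movement.
In A, the extraction path crosses only that-complement boundaries, which are transparent.
So A is grammatical.

A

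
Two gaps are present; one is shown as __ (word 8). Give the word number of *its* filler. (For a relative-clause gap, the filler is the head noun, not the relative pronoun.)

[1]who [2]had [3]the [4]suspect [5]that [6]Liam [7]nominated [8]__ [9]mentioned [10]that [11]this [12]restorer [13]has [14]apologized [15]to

The marked gap is inside the relative clause, the direct object of "nominated".
Its filler is the head noun "suspect" (via "that"), at word 4.
(The other dependency links word 1 to a gap after word 15.)

4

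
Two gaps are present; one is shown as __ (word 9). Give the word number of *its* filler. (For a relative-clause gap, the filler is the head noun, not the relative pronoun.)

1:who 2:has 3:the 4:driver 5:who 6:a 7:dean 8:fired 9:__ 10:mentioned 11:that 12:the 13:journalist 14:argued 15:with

4

The marked gap is inside the relative clause, the direct object of "fired".
Its filler is the head noun "driver" (via "who"), at word 4.
(The other dependency links word 1 to a gap after word 15.)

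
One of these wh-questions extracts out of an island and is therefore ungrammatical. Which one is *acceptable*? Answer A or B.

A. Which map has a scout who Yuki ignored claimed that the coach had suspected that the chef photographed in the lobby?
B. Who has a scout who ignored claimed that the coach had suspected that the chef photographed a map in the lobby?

A

In B, the wh-phrase is extracted from inside a complex-NP island (relative clause) (introduced by "who"), which blocks movement.
In A, the extraction path crosses only that-complement boundaries, which are transparent.
So A is grammatical.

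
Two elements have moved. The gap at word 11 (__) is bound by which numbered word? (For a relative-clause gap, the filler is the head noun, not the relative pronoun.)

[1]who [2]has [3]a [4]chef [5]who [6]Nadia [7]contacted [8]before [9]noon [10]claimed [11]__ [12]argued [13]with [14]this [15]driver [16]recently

1

The marked gap is the subject of "argued".
Its filler is the fronted wh-phrase "who", at word 1.
(The other dependency links word 4 to a gap after word 7.)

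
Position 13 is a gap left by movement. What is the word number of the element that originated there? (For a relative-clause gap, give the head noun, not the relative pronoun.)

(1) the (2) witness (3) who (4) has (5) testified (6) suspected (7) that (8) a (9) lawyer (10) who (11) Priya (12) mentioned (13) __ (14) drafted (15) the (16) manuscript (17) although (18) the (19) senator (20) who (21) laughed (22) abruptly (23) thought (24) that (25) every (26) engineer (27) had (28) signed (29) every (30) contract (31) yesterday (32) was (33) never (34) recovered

The gap at 13 is the subject of "drafted", inside a relative clause.
The relative pronoun is "who" (word 10); it is bound by the head noun immediately before it.
Its filler is the head noun "lawyer", at word 9.

9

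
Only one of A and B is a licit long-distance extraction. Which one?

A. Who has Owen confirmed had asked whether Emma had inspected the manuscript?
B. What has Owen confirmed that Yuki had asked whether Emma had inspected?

A

In B, the wh-phrase is extracted from inside a wh-island (introduced by "whether"), which blocks movement.
In A, the extraction path crosses only that-complement boundaries, which are transparent.
So A is grammatical.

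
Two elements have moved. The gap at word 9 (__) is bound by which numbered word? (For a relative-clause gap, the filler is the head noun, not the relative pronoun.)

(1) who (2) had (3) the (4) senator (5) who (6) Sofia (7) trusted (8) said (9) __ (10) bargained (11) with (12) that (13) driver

The marked gap is the subject of "bargained".
Its filler is the fronted wh-phrase "who", at word 1.
(The other dependency links word 4 to a gap after word 7.)

1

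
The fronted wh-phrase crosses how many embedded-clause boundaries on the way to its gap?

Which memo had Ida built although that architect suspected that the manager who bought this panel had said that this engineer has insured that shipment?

"which memo" originates inside the matrix clause — no clause boundary is crossed.

0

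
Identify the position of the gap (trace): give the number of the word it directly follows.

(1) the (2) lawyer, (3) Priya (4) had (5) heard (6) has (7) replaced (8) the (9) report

5

The displaced element is "the lawyer" (word 2).
It is linked across 1 clause boundary (Ø).
It functions as the subject of "replaced", so the gap sits immediately after word 5 ("heard").
Base order: Priya had heard that the lawyer has replaced the report.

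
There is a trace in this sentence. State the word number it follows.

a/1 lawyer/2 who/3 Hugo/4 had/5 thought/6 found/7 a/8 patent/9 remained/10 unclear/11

6

The displaced element is "a lawyer" (word 2).
It is linked across 1 clause boundary (Ø).
It functions as the subject of "found", so the gap sits immediately after word 6 ("thought").
Base order: Hugo had thought that a lawyer found a patent.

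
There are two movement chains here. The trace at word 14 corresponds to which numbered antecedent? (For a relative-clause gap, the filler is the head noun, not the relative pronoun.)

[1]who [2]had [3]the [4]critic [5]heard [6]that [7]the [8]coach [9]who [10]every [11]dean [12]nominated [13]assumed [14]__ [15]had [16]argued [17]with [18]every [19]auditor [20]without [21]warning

1

The marked gap is the subject of "argued".
Its filler is the fronted wh-phrase "who", at word 1.
(The other dependency links word 8 to a gap after word 12.)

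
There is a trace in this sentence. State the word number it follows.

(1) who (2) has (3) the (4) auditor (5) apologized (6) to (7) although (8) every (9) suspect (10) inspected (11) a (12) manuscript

6

The displaced element is "who" (word 1).
It functions as the object of the preposition "to" of "apologized", so the gap sits immediately after word 6 ("to").
Base order: The auditor has apologized to who although every suspect inspected a manuscript.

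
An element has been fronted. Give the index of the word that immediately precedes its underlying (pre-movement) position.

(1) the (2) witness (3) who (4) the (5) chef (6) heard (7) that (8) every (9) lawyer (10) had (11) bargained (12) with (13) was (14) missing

12

The displaced element is "the witness" (word 2).
It is linked across 1 clause boundary (that).
It functions as the object of the preposition "with" of "bargained", so the gap sits immediately after word 12 ("with").
Base order: The chef heard that every lawyer had bargained with the witness.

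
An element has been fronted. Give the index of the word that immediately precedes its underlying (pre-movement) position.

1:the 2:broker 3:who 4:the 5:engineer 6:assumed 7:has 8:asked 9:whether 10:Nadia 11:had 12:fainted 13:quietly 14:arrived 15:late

The displaced element is "the broker" (word 2).
It is linked across 1 clause boundary (Ø).
It functions as the subject of "asked", so the gap sits immediately after word 6 ("assumed").
Base order: The engineer assumed that the broker has asked whether Nadia had fainted quietly.

6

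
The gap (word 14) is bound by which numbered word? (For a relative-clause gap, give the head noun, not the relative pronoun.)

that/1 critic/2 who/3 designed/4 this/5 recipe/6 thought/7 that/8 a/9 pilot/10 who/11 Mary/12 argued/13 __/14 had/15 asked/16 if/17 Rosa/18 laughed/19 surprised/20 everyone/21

The gap at 14 is the subject of "asked", inside a relative clause.
The relative pronoun is "who" (word 11); it is bound by the head noun immediately before it.
Its filler is the head noun "pilot", at word 10.

10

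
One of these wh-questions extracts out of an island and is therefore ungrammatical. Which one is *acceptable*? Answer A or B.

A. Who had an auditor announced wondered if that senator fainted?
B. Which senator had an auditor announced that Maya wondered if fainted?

A

In B, the wh-phrase is extracted from inside a wh-island (introduced by "if"), which blocks movement.
In A, the extraction path crosses only that-complement boundaries, which are transparent.
So A is grammatical.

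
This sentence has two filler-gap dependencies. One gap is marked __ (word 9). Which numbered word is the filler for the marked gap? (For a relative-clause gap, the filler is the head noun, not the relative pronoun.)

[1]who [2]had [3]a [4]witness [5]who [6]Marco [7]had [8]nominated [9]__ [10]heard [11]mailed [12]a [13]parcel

The marked gap is inside the relative clause, the direct object of "nominated".
Its filler is the head noun "witness" (via "who"), at word 4.
(The other dependency links word 1 to a gap after word 10.)

4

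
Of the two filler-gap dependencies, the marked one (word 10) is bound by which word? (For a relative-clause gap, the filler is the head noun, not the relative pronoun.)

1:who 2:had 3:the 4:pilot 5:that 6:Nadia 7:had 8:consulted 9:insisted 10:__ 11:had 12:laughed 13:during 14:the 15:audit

The marked gap is the subject of "laughed".
Its filler is the fronted wh-phrase "who", at word 1.
(The other dependency links word 4 to a gap after word 8.)

1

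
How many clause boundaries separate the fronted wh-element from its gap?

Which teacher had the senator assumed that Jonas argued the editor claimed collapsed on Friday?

"which teacher" is extracted from the subject of "collapsed".
Boundaries crossed, outermost first: [that], [Ø], [Ø] — 3 in total.

3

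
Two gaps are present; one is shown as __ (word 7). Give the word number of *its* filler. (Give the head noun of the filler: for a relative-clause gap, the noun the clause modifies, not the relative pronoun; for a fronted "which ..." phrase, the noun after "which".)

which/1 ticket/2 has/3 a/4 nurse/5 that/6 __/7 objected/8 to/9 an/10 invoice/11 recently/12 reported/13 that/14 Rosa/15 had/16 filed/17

5

The marked gap is inside the relative clause, the subject of "objected".
Its filler is the head noun "nurse" (via "that"), at word 5.
(The other dependency links word 2 to a gap after word 17.)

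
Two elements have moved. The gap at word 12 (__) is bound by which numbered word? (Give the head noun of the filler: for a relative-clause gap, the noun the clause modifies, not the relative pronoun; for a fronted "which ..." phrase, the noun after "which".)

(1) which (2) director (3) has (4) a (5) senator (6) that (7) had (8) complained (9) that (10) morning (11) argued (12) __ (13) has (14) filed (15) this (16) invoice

The marked gap is the subject of "filed".
Its filler is the fronted wh-phrase "which director", at word 2.
(The other dependency links word 5 to a gap after word 6.)

2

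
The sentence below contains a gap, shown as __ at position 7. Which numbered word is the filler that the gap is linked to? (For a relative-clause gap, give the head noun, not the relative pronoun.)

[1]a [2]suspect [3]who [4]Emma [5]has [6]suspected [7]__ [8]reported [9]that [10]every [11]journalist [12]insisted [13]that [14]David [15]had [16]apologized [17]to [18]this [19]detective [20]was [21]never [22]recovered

2

The gap at 7 is the subject of "reported", inside a relative clause.
The relative pronoun is "who" (word 3); it is bound by the head noun immediately before it.
Its filler is the head noun "suspect", at word 2.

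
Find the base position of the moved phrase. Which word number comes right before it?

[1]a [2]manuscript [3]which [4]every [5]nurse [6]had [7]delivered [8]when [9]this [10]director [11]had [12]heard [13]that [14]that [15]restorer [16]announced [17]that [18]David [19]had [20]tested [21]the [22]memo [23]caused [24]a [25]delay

7

The displaced element is "a manuscript" (word 2).
It functions as the direct object of "delivered", so the gap sits immediately after word 7 ("delivered").
Base order: Every nurse had delivered a manuscript when this director had heard that that restorer announced that David had tested the memo.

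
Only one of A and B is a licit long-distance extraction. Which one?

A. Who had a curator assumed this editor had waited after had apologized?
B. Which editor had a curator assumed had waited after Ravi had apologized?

B

In A, the wh-phrase is extracted from inside an adjunct island (introduced by "after"), which blocks movement.
In B, the extraction path crosses only that-complement boundaries, which are transparent.
So B is grammatical.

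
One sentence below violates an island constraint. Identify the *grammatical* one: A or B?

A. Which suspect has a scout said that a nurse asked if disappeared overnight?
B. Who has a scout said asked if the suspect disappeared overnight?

B

In A, the wh-phrase is extracted from inside a wh-island (introduced by "if"), which blocks movement.
In B, the extraction path crosses only that-complement boundaries, which are transparent.
So B is grammatical.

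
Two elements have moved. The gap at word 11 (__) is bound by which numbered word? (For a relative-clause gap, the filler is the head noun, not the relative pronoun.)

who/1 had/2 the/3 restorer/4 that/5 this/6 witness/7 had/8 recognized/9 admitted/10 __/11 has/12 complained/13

1

The marked gap is the subject of "complained".
Its filler is the fronted wh-phrase "who", at word 1.
(The other dependency links word 4 to a gap after word 9.)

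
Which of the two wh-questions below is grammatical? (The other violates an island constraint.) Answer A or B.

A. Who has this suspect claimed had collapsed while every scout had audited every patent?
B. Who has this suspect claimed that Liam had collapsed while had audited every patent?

A

In B, the wh-phrase is extracted from inside an adjunct island (introduced by "while"), which blocks movement.
In A, the extraction path crosses only that-complement boundaries, which are transparent.
So A is grammatical.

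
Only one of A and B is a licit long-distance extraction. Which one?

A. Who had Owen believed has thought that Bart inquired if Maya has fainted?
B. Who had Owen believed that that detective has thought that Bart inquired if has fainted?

A

In B, the wh-phrase is extracted from inside a wh-island (introduced by "if"), which blocks movement.
In A, the extraction path crosses only that-complement boundaries, which are transparent.
So A is grammatical.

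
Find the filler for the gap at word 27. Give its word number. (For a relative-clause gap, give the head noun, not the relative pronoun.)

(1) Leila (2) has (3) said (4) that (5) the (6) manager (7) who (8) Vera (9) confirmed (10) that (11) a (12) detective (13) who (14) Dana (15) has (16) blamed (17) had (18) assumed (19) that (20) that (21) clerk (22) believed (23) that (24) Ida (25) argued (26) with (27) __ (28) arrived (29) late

The gap at 27 is the prepositional object of "argued", inside a relative clause.
The relative pronoun is "who" (word 7); it is bound by the head noun immediately before it.
Its filler is the head noun "manager", at word 6.

6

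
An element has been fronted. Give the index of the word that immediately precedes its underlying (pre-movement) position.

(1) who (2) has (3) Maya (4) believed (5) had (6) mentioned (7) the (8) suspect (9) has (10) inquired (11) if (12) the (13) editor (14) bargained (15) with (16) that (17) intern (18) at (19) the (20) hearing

The displaced element is "who" (word 1).
It is linked across 1 clause boundary (Ø).
It functions as the subject of "mentioned", so the gap sits immediately after word 4 ("believed").
Base order: Maya has believed that who had mentioned the suspect has inquired if the editor bargained with that intern at the hearing.

4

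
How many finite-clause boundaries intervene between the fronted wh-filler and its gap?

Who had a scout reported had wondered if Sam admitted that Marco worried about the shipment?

"who" is extracted from the subject of "wondered".
Boundaries crossed, outermost first: [Ø] — 1 in total.

1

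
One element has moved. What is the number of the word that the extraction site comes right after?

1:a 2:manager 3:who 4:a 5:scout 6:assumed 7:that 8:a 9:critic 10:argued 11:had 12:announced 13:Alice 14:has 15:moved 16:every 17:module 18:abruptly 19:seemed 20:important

10

The displaced element is "a manager" (word 2).
It is linked across 2 clause boundaries (that → Ø).
It functions as the subject of "announced", so the gap sits immediately after word 10 ("argued").
Base order: A scout assumed that a critic argued that a manager had announced Alice has moved every module abruptly.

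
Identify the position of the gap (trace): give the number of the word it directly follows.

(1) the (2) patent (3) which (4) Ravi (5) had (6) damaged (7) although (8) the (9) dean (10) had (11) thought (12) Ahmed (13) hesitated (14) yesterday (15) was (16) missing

The displaced element is "the patent" (word 2).
It functions as the direct object of "damaged", so the gap sits immediately after word 6 ("damaged").
Base order: Ravi had damaged the patent although the dean had thought Ahmed hesitated yesterday.

6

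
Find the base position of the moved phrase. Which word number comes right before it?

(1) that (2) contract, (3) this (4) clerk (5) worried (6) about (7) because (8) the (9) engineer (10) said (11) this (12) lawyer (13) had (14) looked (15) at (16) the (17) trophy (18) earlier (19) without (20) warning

The displaced element is "that contract" (word 2).
It functions as the object of the preposition "about" of "worried", so the gap sits immediately after word 6 ("about").
Base order: This clerk worried about that contract because the engineer said this lawyer had looked at the trophy earlier without warning.

6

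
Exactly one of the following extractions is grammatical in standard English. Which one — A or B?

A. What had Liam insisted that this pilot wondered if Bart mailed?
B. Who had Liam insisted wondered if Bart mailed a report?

B

In A, the wh-phrase is extracted from inside a wh-island (introduced by "if"), which blocks movement.
In B, the extraction path crosses only that-complement boundaries, which are transparent.
So B is grammatical.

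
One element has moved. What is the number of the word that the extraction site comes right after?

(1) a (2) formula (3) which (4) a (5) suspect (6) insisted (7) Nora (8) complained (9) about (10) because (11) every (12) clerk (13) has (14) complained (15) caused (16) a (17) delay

The displaced element is "a formula" (word 2).
It is linked across 1 clause boundary (Ø).
It functions as the object of the preposition "about" of "complained", so the gap sits immediately after word 9 ("about").
Base order: A suspect insisted Nora complained about a formula because every clerk has complained.

9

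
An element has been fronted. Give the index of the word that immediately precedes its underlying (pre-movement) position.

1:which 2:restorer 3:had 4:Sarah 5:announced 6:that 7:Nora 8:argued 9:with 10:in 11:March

9

The displaced element is "which restorer" (word 2).
It is linked across 1 clause boundary (that).
It functions as the object of the preposition "with" of "argued", so the gap sits immediately after word 9 ("with").
Base order: Sarah had announced that Nora argued with which restorer in March.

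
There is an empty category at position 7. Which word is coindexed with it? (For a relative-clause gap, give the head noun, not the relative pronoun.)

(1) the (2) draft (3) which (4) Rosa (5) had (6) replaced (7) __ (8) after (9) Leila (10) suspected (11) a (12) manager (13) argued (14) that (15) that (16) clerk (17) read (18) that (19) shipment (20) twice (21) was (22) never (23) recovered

2

The gap at 7 is the object of "replaced", inside a relative clause.
The relative pronoun is "which" (word 3); it is bound by the head noun immediately before it.
Its filler is the head noun "draft", at word 2.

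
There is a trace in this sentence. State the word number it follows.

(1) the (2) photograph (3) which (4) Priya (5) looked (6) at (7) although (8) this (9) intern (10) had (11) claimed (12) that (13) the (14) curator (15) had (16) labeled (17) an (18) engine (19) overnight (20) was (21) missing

The displaced element is "the photograph" (word 2).
It functions as the object of the preposition "at" of "looked", so the gap sits immediately after word 6 ("at").
Base order: Priya looked at the photograph although this intern had claimed that the curator had labeled an engine overnight.

6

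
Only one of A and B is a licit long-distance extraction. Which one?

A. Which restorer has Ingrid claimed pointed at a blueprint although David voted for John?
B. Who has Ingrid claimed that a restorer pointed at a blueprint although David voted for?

In B, the wh-phrase is extracted from inside an adjunct island (introduced by "although"), which blocks movement.
In A, the extraction path crosses only that-complement boundaries, which are transparent.
So A is grammatical.

A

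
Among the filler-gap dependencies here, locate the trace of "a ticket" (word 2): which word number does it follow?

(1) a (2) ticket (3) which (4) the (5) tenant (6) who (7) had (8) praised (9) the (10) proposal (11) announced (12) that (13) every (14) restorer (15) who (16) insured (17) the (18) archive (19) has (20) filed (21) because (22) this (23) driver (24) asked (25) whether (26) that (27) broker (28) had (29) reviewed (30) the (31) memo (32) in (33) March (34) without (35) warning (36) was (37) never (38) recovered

The displaced element is "a ticket" (word 2).
It is linked across 1 clause boundary (that).
It functions as the direct object of "filed", so the gap sits immediately after word 20 ("filed").
Base order: The tenant who had praised the proposal announced that every restorer who insured the archive has filed a ticket because this driver asked whether that broker had reviewed the memo in March without warning.

20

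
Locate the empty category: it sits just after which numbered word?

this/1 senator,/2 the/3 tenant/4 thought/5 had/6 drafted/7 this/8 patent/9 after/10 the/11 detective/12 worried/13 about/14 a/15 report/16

5

The displaced element is "this senator" (word 2).
It is linked across 1 clause boundary (Ø).
It functions as the subject of "drafted", so the gap sits immediately after word 5 ("thought").
Base order: The tenant thought this senator had drafted this patent after the detective worried about a report.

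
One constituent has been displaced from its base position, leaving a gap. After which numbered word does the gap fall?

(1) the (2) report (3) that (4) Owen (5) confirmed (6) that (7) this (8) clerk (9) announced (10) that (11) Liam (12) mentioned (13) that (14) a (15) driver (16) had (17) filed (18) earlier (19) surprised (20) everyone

17

The displaced element is "the report" (word 2).
It is linked across 3 clause boundaries (that → that → that).
It functions as the direct object of "filed", so the gap sits immediately after word 17 ("filed").
Base order: Owen confirmed that this clerk announced that Liam mentioned that a driver had filed the report earlier.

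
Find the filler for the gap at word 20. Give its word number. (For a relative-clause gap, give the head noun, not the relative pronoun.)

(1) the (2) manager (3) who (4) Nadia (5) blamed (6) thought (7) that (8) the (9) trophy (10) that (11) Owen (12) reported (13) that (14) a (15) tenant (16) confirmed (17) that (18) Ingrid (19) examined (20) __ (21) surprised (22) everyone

9

The gap at 20 is the object of "examined", inside a relative clause.
The relative pronoun is "that" (word 10); it is bound by the head noun immediately before it.
Its filler is the head noun "trophy", at word 9.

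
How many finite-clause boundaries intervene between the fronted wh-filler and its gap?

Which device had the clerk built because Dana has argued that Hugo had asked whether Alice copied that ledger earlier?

0

"which device" originates inside the matrix clause — no clause boundary is crossed.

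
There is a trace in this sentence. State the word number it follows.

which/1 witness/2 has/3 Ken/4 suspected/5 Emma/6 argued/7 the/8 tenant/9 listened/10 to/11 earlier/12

The displaced element is "which witness" (word 2).
It is linked across 2 clause boundaries (Ø → Ø).
It functions as the object of the preposition "to" of "listened", so the gap sits immediately after word 11 ("to").
Base order: Ken has suspected Emma argued the tenant listened to which witness earlier.

11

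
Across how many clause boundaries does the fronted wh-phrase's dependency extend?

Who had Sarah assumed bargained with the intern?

"who" is extracted from the subject of "bargained".
Boundaries crossed, outermost first: [Ø] — 1 in total.

1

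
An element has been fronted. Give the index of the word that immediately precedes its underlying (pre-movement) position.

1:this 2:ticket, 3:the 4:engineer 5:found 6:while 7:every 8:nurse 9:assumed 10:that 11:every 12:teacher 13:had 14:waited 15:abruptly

5

The displaced element is "this ticket" (word 2).
It functions as the direct object of "found", so the gap sits immediately after word 5 ("found").
Base order: The engineer found this ticket while every nurse assumed that every teacher had waited abruptly.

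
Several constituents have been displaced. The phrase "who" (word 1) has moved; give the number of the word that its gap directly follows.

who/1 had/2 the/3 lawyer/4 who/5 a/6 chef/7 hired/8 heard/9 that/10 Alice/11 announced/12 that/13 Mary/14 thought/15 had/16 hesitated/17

15

The displaced element is "who" (word 1).
It is linked across 3 clause boundaries (that → that → Ø).
It functions as the subject of "hesitated", so the gap sits immediately after word 15 ("thought").
Base order: The lawyer who a chef hired had heard that Alice announced that Mary thought that who had hesitated.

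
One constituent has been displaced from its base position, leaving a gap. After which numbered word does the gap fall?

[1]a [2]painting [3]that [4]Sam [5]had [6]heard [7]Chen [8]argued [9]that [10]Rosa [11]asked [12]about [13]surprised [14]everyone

12

The displaced element is "a painting" (word 2).
It is linked across 2 clause boundaries (Ø → that).
It functions as the object of the preposition "about" of "asked", so the gap sits immediately after word 12 ("about").
Base order: Sam had heard Chen argued that Rosa asked about a painting.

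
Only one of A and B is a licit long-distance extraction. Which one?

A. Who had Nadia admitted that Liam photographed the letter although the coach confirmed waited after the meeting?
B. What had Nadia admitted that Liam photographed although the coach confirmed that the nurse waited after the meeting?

B

In A, the wh-phrase is extracted from inside an adjunct island (introduced by "although"), which blocks movement.
In B, the extraction path crosses only that-complement boundaries, which are transparent.
So B is grammatical.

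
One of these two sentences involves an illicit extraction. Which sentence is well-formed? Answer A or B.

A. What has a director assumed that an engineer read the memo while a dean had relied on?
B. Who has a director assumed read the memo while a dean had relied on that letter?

In A, the wh-phrase is extracted from inside an adjunct island (introduced by "while"), which blocks movement.
In B, the extraction path crosses only that-complement boundaries, which are transparent.
So B is grammatical.

B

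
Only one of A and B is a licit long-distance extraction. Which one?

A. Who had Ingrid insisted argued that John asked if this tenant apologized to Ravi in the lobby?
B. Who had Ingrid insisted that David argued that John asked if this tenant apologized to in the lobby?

A

In B, the wh-phrase is extracted from inside a wh-island (introduced by "if"), which blocks movement.
In A, the extraction path crosses only that-complement boundaries, which are transparent.
So A is grammatical.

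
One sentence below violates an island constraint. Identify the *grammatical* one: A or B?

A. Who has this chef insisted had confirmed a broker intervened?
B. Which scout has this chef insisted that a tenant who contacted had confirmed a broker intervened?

A

In B, the wh-phrase is extracted from inside a complex-NP island (relative clause) (introduced by "who"), which blocks movement.
In A, the extraction path crosses only that-complement boundaries, which are transparent.
So A is grammatical.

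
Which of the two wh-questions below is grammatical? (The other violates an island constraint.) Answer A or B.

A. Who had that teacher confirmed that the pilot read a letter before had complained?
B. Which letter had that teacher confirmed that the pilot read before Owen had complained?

In A, the wh-phrase is extracted from inside an adjunct island (introduced by "before"), which blocks movement.
In B, the extraction path crosses only that-complement boundaries, which are transparent.
So B is grammatical.

B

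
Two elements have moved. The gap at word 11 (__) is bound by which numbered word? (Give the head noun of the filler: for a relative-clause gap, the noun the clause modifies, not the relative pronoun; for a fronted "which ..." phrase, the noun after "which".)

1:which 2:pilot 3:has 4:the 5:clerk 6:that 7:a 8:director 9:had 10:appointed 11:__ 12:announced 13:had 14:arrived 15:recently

5

The marked gap is inside the relative clause, the direct object of "appointed".
Its filler is the head noun "clerk" (via "that"), at word 5.
(The other dependency links word 2 to a gap after word 12.)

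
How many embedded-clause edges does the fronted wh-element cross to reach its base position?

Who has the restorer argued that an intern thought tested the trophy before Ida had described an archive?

2

"who" is extracted from the subject of "tested".
Boundaries crossed, outermost first: [that], [Ø] — 2 in total.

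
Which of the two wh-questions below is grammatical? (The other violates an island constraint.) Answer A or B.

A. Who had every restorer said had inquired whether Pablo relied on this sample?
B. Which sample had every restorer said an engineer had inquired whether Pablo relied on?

In B, the wh-phrase is extracted from inside a wh-island (introduced by "whether"), which blocks movement.
In A, the extraction path crosses only that-complement boundaries, which are transparent.
So A is grammatical.

A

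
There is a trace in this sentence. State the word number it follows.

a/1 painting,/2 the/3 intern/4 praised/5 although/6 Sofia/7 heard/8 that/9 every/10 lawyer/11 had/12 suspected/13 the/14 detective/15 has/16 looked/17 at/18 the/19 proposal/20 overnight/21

The displaced element is "a painting" (word 2).
It functions as the direct object of "praised", so the gap sits immediately after word 5 ("praised").
Base order: The intern praised a painting although Sofia heard that every lawyer had suspected the detective has looked at the proposal overnight.

5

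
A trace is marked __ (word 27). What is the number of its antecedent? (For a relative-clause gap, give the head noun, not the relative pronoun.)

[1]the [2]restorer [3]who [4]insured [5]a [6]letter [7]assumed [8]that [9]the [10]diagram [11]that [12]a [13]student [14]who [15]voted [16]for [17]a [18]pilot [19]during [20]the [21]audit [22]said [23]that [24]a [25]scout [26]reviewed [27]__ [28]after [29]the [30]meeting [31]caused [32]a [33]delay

10

The gap at 27 is the object of "reviewed", inside a relative clause.
The relative pronoun is "that" (word 11); it is bound by the head noun immediately before it.
Its filler is the head noun "diagram", at word 10.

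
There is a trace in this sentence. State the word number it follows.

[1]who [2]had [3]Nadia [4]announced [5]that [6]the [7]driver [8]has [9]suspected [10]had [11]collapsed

9

The displaced element is "who" (word 1).
It is linked across 2 clause boundaries (that → Ø).
It functions as the subject of "collapsed", so the gap sits immediately after word 9 ("suspected").
Base order: Nadia had announced that the driver has suspected who had collapsed.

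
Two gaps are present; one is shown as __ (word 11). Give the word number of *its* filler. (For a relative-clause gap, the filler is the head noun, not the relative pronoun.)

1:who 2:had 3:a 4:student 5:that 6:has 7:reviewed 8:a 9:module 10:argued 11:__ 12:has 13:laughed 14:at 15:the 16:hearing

1

The marked gap is the subject of "laughed".
Its filler is the fronted wh-phrase "who", at word 1.
(The other dependency links word 4 to a gap after word 5.)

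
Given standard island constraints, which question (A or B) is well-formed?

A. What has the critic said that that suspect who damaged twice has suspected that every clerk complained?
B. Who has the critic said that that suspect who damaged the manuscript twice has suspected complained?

B

In A, the wh-phrase is extracted from inside a complex-NP island (relative clause) (introduced by "who"), which blocks movement.
In B, the extraction path crosses only that-complement boundaries, which are transparent.
So B is grammatical.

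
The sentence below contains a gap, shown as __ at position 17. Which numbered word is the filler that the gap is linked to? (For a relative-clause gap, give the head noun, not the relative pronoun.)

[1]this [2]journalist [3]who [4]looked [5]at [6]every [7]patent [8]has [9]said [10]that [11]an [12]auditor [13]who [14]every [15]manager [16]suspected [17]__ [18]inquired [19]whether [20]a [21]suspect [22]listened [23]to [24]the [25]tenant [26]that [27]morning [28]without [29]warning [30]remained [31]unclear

12

The gap at 17 is the subject of "inquired", inside a relative clause.
The relative pronoun is "who" (word 13); it is bound by the head noun immediately before it.
Its filler is the head noun "auditor", at word 12.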